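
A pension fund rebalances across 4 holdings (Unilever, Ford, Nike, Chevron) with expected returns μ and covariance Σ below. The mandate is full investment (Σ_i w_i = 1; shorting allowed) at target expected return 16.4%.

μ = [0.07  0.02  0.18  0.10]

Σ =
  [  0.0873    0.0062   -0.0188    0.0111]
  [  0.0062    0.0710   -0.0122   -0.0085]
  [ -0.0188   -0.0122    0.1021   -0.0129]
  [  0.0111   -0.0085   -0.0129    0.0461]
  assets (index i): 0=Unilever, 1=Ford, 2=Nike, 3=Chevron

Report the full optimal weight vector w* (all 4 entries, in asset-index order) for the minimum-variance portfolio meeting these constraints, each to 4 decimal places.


0.0986  -0.2056  0.6314  0.4757

p=Σ⁻¹μ = [0.8942  0.9502  2.3948  2.7992]
q=Σ⁻¹𝟙 = [10.3203  19.5123  17.5271  27.7093]
a=μᵀp=0.792592  b=𝟙ᵀp=7.038485  c=𝟙ᵀq=75.069073  D=ac−b²=9.958882
λ₁=(c·0.164−b)/D = (75.069073·0.164−7.038485)/9.958882 = 0.529461
λ₂=(a−b·0.164)/D = (0.792592−7.038485·0.164)/9.958882 = -0.036321
w* = 0.529461·p + -0.036321·q:
  w_0 = 0.529461·0.8942 + -0.036321·10.3203 = 0.0986  (Unilever)
  w_1 = 0.529461·0.9502 + -0.036321·19.5123 = -0.2056  (Ford)
  w_2 = 0.529461·2.3948 + -0.036321·17.5271 = 0.6314  (Nike)
  w_3 = 0.529461·2.7992 + -0.036321·27.7093 = 0.4757  (Chevron)
Σw_i=1.0000  μᵀw=0.1640
σ²=wᵀΣw=λ₁·μ_p+λ₂ = 0.529461·0.164 + -0.036321 = 0.050510 ≈ 0.0505


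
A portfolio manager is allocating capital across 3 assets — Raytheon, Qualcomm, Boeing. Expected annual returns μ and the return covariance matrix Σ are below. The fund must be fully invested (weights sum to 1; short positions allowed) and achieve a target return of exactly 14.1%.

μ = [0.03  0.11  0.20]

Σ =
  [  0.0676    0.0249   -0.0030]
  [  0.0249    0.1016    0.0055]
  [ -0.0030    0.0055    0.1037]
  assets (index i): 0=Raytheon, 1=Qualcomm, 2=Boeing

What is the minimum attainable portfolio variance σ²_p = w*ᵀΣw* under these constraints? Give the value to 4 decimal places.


x=Σ⁻¹μ = [0.1827  0.9359  1.8843]
y=Σ⁻¹𝟙 = [12.9609  6.1414  9.6924]
a=μᵀx=0.485287  b=𝟙ᵀx=3.002866  c=𝟙ᵀy=28.794719  D=ac−b²=4.956500
λ₁=(c·0.141−b)/D = (28.794719·0.141−3.002866)/4.956500 = 0.213294
λ₂=(a−b·0.141)/D = (0.485287−3.002866·0.141)/4.956500 = 0.012485
w* = 0.213294·x + 0.012485·y:
  w_0 = 0.213294·0.1827 + 0.012485·12.9609 = 0.2008  (Raytheon)
  w_1 = 0.213294·0.9359 + 0.012485·6.1414 = 0.2763  (Qualcomm)
  w_2 = 0.213294·1.8843 + 0.012485·9.6924 = 0.5229  (Boeing)
Σw_i=1.0000  μᵀw=0.1410
σ²=wᵀΣw=λ₁·μ_p+λ₂ = 0.213294·0.141 + 0.012485 = 0.042560 ≈ 0.0426

0.0426


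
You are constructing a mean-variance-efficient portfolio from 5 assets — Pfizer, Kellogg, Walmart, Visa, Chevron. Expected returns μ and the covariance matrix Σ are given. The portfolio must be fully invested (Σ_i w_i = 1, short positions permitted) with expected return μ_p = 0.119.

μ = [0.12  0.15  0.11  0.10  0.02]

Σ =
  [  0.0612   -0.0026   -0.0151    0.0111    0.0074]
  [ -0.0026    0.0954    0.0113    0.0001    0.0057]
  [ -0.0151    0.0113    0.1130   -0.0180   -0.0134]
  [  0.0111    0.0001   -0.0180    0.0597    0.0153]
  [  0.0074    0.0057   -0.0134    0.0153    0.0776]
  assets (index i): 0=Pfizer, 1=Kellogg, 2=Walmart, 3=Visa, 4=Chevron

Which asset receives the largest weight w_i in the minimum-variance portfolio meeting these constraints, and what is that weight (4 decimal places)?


Pfizer (0.3093)

p=Σ⁻¹μ = [2.0624  1.4749  1.3602  1.7390  -0.1553]
q=Σ⁻¹𝟙 = [16.1106  8.6726  13.7684  15.3104  10.0721]
a=μᵀp=0.789132  b=𝟙ᵀp=6.481167  c=𝟙ᵀq=63.934085  D=ac−b²=8.446929
λ₁=(c·0.119−b)/D = (63.934085·0.119−6.481167)/8.446929 = 0.133420
λ₂=(a−b·0.119)/D = (0.789132−6.481167·0.119)/8.446929 = 0.002116
w* = 0.133420·p + 0.002116·q:
  w_0 = 0.133420·2.0624 + 0.002116·16.1106 = 0.3093  (Pfizer)
  w_1 = 0.133420·1.4749 + 0.002116·8.6726 = 0.2151  (Kellogg)
  w_2 = 0.133420·1.3602 + 0.002116·13.7684 = 0.2106  (Walmart)
  w_3 = 0.133420·1.7390 + 0.002116·15.3104 = 0.2644  (Visa)
  w_4 = 0.133420·-0.1553 + 0.002116·10.0721 = 0.0006  (Chevron)
Σw_i=1.0000  μᵀw=0.1190
σ²=wᵀΣw=λ₁·μ_p+λ₂ = 0.133420·0.119 + 0.002116 = 0.017993 ≈ 0.0180


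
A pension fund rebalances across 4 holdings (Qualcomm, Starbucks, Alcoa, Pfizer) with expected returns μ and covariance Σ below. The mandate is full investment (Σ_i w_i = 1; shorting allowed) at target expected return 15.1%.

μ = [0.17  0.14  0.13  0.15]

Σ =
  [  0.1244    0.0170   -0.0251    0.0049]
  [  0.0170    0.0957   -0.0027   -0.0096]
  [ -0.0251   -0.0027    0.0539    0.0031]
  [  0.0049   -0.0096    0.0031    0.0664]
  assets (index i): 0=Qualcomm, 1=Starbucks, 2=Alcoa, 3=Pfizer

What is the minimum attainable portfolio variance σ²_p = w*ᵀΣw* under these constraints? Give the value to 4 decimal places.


0.0231

x=Σ⁻¹μ = [1.7168  1.4674  3.1585  2.1970]
y=Σ⁻¹𝟙 = [10.6823  10.6846  23.2152  14.7329]
a=μᵀx=1.237452  b=𝟙ᵀx=8.539741  c=𝟙ᵀy=59.314978  D=ac−b²=0.472287
λ₁=(c·0.151−b)/D = (59.314978·0.151−8.539741)/0.472287 = 0.882558
λ₂=(a−b·0.151)/D = (1.237452−8.539741·0.151)/0.472287 = -0.110205
w* = 0.882558·x + -0.110205·y:
  w_0 = 0.882558·1.7168 + -0.110205·10.6823 = 0.3379  (Qualcomm)
  w_1 = 0.882558·1.4674 + -0.110205·10.6846 = 0.1176  (Starbucks)
  w_2 = 0.882558·3.1585 + -0.110205·23.2152 = 0.2291  (Alcoa)
  w_3 = 0.882558·2.1970 + -0.110205·14.7329 = 0.3154  (Pfizer)
Σw_i=1.0000  μᵀw=0.1510
σ²=wᵀΣw=λ₁·μ_p+λ₂ = 0.882558·0.151 + -0.110205 = 0.023061 ≈ 0.0231


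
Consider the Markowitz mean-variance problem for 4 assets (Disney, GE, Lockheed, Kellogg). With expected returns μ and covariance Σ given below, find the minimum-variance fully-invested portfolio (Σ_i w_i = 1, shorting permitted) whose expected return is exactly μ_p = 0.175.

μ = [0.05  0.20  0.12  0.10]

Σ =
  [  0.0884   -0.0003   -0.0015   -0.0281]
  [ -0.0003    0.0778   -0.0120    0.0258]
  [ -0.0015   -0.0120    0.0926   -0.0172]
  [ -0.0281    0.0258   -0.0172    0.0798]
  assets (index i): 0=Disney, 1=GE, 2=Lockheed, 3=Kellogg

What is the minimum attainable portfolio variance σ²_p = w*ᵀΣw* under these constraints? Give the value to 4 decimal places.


0.0406

g=Σ⁻¹μ = [0.9886  2.4608  1.8547  1.2054]
h=Σ⁻¹𝟙 = [17.7441  8.9658  15.8321  19.2933]
a=μᵀg=0.884704  b=𝟙ᵀg=6.509548  c=𝟙ᵀh=61.835277  D=ac−b²=12.331684
λ₁=(c·0.175−b)/D = (61.835277·0.175−6.509548)/12.331684 = 0.349638
λ₂=(a−b·0.175)/D = (0.884704−6.509548·0.175)/12.331684 = -0.020635
w* = 0.349638·g + -0.020635·h:
  w_0 = 0.349638·0.9886 + -0.020635·17.7441 = -0.0205  (Disney)
  w_1 = 0.349638·2.4608 + -0.020635·8.9658 = 0.6754  (GE)
  w_2 = 0.349638·1.8547 + -0.020635·15.8321 = 0.3218  (Lockheed)
  w_3 = 0.349638·1.2054 + -0.020635·19.2933 = 0.0233  (Kellogg)
Σw_i=1.0000  μᵀw=0.1750
σ²=wᵀΣw=λ₁·μ_p+λ₂ = 0.349638·0.175 + -0.020635 = 0.040551 ≈ 0.0406


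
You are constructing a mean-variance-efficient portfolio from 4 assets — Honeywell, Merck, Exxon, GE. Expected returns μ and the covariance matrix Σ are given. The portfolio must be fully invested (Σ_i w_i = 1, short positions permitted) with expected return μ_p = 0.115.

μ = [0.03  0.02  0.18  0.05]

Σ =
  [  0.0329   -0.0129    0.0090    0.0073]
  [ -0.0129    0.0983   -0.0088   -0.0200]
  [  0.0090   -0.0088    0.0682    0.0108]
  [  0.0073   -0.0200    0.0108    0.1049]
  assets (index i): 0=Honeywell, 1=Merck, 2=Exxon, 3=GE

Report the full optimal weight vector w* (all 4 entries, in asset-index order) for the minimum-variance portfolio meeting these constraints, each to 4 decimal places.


g=Σ⁻¹μ = [0.3443  0.5413  2.6184  0.2863]
h=Σ⁻¹𝟙 = [32.0245  17.2988  11.1719  9.4522]
a=μᵀg=0.506776  b=𝟙ᵀg=3.790269  c=𝟙ᵀh=69.947486  D=ac−b²=21.081586
λ₁=(c·0.115−b)/D = (69.947486·0.115−3.790269)/21.081586 = 0.201773
λ₂=(a−b·0.115)/D = (0.506776−3.790269·0.115)/21.081586 = 0.003363
w* = 0.201773·g + 0.003363·h:
  w_0 = 0.201773·0.3443 + 0.003363·32.0245 = 0.1772  (Honeywell)
  w_1 = 0.201773·0.5413 + 0.003363·17.2988 = 0.1674  (Merck)
  w_2 = 0.201773·2.6184 + 0.003363·11.1719 = 0.5659  (Exxon)
  w_3 = 0.201773·0.2863 + 0.003363·9.4522 = 0.0896  (GE)
Σw_i=1.0000  μᵀw=0.1150
σ²=wᵀΣw=λ₁·μ_p+λ₂ = 0.201773·0.115 + 0.003363 = 0.026567 ≈ 0.0266

0.1772  0.1674  0.5659  0.0896


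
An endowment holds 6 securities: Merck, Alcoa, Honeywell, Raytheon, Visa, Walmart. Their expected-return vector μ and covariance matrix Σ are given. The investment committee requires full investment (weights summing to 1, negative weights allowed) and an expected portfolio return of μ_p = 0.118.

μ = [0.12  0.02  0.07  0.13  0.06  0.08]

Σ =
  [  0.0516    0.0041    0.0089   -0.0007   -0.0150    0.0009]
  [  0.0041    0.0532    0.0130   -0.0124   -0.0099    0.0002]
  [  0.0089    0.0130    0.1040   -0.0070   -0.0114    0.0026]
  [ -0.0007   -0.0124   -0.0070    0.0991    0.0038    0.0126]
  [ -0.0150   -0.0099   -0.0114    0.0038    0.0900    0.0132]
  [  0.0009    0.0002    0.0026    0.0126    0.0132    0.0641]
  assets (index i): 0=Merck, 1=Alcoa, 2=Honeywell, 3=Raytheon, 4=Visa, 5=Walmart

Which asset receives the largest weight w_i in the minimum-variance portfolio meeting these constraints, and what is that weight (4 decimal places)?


x=Σ⁻¹μ = [2.4950  0.5407  0.5778  1.3067  1.0553  0.7137]
y=Σ⁻¹𝟙 = [21.0706  20.9901  7.4906  11.5911  16.0186  9.3583]
a=μᵀx=0.640946  b=𝟙ᵀx=6.689244  c=𝟙ᵀy=86.519397  D=ac−b²=10.708308
λ₁=(c·0.118−b)/D = (86.519397·0.118−6.689244)/10.708308 = 0.328721
λ₂=(a−b·0.118)/D = (0.640946−6.689244·0.118)/10.708308 = -0.013857
w* = 0.328721·x + -0.013857·y:
  w_0 = 0.328721·2.4950 + -0.013857·21.0706 = 0.5282  (Merck)
  w_1 = 0.328721·0.5407 + -0.013857·20.9901 = -0.1131  (Alcoa)
  w_2 = 0.328721·0.5778 + -0.013857·7.4906 = 0.0861  (Honeywell)
  w_3 = 0.328721·1.3067 + -0.013857·11.5911 = 0.2689  (Raytheon)
  w_4 = 0.328721·1.0553 + -0.013857·16.0186 = 0.1249  (Visa)
  w_5 = 0.328721·0.7137 + -0.013857·9.3583 = 0.1049  (Walmart)
Σw_i=1.0000  μᵀw=0.1180
σ²=wᵀΣw=λ₁·μ_p+λ₂ = 0.328721·0.118 + -0.013857 = 0.024932 ≈ 0.0249

Merck (0.5282)


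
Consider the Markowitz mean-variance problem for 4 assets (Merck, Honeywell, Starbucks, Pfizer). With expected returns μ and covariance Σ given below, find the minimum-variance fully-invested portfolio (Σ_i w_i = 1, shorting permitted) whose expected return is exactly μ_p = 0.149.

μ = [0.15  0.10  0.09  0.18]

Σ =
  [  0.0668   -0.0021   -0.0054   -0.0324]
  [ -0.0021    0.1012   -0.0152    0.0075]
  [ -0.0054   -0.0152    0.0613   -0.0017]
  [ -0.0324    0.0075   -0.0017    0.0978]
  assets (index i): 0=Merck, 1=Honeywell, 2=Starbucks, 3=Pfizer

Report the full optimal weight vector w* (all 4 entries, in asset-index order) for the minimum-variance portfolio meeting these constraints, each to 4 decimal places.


g=Σ⁻¹μ = [3.9643  1.1700  2.1935  3.1022]
h=Σ⁻¹𝟙 = [26.0196  12.3990  22.1867  18.2798]
a=μᵀg=1.467457  b=𝟙ᵀg=10.430008  c=𝟙ᵀh=78.885134  D=ac−b²=6.975471
λ₁=(c·0.149−b)/D = (78.885134·0.149−10.430008)/6.975471 = 0.189790
λ₂=(a−b·0.149)/D = (1.467457−10.430008·0.149)/6.975471 = -0.012417
w* = 0.189790·g + -0.012417·h:
  w_0 = 0.189790·3.9643 + -0.012417·26.0196 = 0.4293  (Merck)
  w_1 = 0.189790·1.1700 + -0.012417·12.3990 = 0.0681  (Honeywell)
  w_2 = 0.189790·2.1935 + -0.012417·22.1867 = 0.1408  (Starbucks)
  w_3 = 0.189790·3.1022 + -0.012417·18.2798 = 0.3618  (Pfizer)
Σw_i=1.0000  μᵀw=0.1490
σ²=wᵀΣw=λ₁·μ_p+λ₂ = 0.189790·0.149 + -0.012417 = 0.015862 ≈ 0.0159

0.4293  0.0681  0.1408  0.3618


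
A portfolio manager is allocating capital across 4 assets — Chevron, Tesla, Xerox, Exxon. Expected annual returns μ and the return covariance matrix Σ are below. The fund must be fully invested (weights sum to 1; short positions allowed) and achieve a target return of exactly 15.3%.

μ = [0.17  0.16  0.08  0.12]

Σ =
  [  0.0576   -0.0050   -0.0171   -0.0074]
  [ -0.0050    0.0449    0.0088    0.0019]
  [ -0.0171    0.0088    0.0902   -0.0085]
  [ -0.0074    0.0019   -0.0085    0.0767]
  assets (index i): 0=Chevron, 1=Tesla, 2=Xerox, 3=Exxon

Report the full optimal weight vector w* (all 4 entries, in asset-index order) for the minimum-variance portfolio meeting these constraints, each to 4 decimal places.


u=Σ⁻¹μ = [3.9639  3.6304  1.4746  2.0205]
v=Σ⁻¹𝟙 = [25.9704  21.4185  15.4969  16.7302]
a=μᵀu=1.615141  b=𝟙ᵀu=11.089303  c=𝟙ᵀv=79.615984  D=ac−b²=5.618411
λ₁=(c·0.153−b)/D = (79.615984·0.153−11.089303)/5.618411 = 0.194351
λ₂=(a−b·0.153)/D = (1.615141−11.089303·0.153)/5.618411 = -0.014510
w* = 0.194351·u + -0.014510·v:
  w_0 = 0.194351·3.9639 + -0.014510·25.9704 = 0.3936  (Chevron)
  w_1 = 0.194351·3.6304 + -0.014510·21.4185 = 0.3948  (Tesla)
  w_2 = 0.194351·1.4746 + -0.014510·15.4969 = 0.0617  (Xerox)
  w_3 = 0.194351·2.0205 + -0.014510·16.7302 = 0.1499  (Exxon)
Σw_i=1.0000  μᵀw=0.1530
σ²=wᵀΣw=λ₁·μ_p+λ₂ = 0.194351·0.153 + -0.014510 = 0.015226 ≈ 0.0152

0.3936  0.3948  0.0617  0.1499


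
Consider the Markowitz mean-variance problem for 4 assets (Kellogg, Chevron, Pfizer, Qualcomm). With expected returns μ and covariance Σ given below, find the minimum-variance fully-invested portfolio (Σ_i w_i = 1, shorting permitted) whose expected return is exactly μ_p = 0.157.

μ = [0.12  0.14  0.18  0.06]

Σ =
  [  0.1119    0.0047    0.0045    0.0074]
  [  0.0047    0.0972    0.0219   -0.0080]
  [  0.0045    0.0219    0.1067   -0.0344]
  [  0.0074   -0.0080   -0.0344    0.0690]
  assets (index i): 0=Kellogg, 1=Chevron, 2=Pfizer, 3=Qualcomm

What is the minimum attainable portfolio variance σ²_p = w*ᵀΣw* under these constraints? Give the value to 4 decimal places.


0.0488

u=Σ⁻¹μ = [0.8161  1.0980  2.0498  1.9313]
v=Σ⁻¹𝟙 = [6.5449  8.5290  14.4298  21.9737]
a=μᵀu=0.736500  b=𝟙ᵀu=5.895227  c=𝟙ᵀv=51.477343  D=ac−b²=3.159353
λ₁=(c·0.157−b)/D = (51.477343·0.157−5.895227)/3.159353 = 0.692140
λ₂=(a−b·0.157)/D = (0.736500−5.895227·0.157)/3.159353 = -0.059838
w* = 0.692140·u + -0.059838·v:
  w_0 = 0.692140·0.8161 + -0.059838·6.5449 = 0.1732  (Kellogg)
  w_1 = 0.692140·1.0980 + -0.059838·8.5290 = 0.2496  (Chevron)
  w_2 = 0.692140·2.0498 + -0.059838·14.4298 = 0.5553  (Pfizer)
  w_3 = 0.692140·1.9313 + -0.059838·21.9737 = 0.0219  (Qualcomm)
Σw_i=1.0000  μᵀw=0.1570
σ²=wᵀΣw=λ₁·μ_p+λ₂ = 0.692140·0.157 + -0.059838 = 0.048828 ≈ 0.0488


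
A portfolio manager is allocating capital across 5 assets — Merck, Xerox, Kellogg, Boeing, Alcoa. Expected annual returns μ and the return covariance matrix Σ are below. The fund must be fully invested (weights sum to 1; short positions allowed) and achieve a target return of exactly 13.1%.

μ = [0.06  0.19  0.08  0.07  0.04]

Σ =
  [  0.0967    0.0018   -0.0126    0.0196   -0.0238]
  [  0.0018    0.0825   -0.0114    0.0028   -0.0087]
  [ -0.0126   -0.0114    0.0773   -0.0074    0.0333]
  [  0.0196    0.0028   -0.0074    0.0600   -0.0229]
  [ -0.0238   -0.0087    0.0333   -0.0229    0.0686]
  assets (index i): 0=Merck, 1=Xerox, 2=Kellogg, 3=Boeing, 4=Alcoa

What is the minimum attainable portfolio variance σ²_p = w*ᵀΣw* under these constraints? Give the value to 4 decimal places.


u=Σ⁻¹μ = [0.7060  2.5161  1.2161  1.3536  1.0086]
v=Σ⁻¹𝟙 = [12.6352  14.8578  9.0371  22.0515  23.8196]
a=μᵀu=0.752806  b=𝟙ᵀu=6.800448  c=𝟙ᵀv=82.401182  D=ac−b²=15.786026
λ₁=(c·0.131−b)/D = (82.401182·0.131−6.800448)/15.786026 = 0.253015
λ₂=(a−b·0.131)/D = (0.752806−6.800448·0.131)/15.786026 = -0.008745
w* = 0.253015·u + -0.008745·v:
  w_0 = 0.253015·0.7060 + -0.008745·12.6352 = 0.0681  (Merck)
  w_1 = 0.253015·2.5161 + -0.008745·14.8578 = 0.5067  (Xerox)
  w_2 = 0.253015·1.2161 + -0.008745·9.0371 = 0.2287  (Kellogg)
  w_3 = 0.253015·1.3536 + -0.008745·22.0515 = 0.1496  (Boeing)
  w_4 = 0.253015·1.0086 + -0.008745·23.8196 = 0.0469  (Alcoa)
Σw_i=1.0000  μᵀw=0.1310
σ²=wᵀΣw=λ₁·μ_p+λ₂ = 0.253015·0.131 + -0.008745 = 0.024400 ≈ 0.0244

0.0244


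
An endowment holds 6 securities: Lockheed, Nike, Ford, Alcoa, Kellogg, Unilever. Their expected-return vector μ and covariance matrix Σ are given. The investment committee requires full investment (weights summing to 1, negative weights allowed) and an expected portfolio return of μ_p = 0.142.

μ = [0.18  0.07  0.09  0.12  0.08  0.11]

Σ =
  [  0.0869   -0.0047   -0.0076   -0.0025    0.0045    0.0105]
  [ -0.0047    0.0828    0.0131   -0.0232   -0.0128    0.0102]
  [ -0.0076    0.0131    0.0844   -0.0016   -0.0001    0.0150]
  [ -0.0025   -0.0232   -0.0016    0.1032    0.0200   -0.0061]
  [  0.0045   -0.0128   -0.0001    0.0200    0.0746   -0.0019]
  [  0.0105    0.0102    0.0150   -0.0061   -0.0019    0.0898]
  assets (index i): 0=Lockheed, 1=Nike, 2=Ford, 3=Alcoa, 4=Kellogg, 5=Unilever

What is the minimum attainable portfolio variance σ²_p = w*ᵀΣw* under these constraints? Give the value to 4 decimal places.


0.0278

x=Σ⁻¹μ = [2.1248  1.2336  0.9534  1.3975  0.8026  0.7890]
y=Σ⁻¹𝟙 = [11.9630  15.5323  9.4258  11.6497  12.4275  7.4526]
a=μᵀx=0.873313  b=𝟙ᵀx=7.300881  c=𝟙ᵀy=68.450956  D=ac−b²=6.476280
λ₁=(c·0.142−b)/D = (68.450956·0.142−7.300881)/6.476280 = 0.373541
λ₂=(a−b·0.142)/D = (0.873313−7.300881·0.142)/6.476280 = -0.025232
w* = 0.373541·x + -0.025232·y:
  w_0 = 0.373541·2.1248 + -0.025232·11.9630 = 0.4918  (Lockheed)
  w_1 = 0.373541·1.2336 + -0.025232·15.5323 = 0.0689  (Nike)
  w_2 = 0.373541·0.9534 + -0.025232·9.4258 = 0.1183  (Ford)
  w_3 = 0.373541·1.3975 + -0.025232·11.6497 = 0.2281  (Alcoa)
  w_4 = 0.373541·0.8026 + -0.025232·12.4275 = -0.0138  (Kellogg)
  w_5 = 0.373541·0.7890 + -0.025232·7.4526 = 0.1067  (Unilever)
Σw_i=1.0000  μᵀw=0.1420
σ²=wᵀΣw=λ₁·μ_p+λ₂ = 0.373541·0.142 + -0.025232 = 0.027810 ≈ 0.0278


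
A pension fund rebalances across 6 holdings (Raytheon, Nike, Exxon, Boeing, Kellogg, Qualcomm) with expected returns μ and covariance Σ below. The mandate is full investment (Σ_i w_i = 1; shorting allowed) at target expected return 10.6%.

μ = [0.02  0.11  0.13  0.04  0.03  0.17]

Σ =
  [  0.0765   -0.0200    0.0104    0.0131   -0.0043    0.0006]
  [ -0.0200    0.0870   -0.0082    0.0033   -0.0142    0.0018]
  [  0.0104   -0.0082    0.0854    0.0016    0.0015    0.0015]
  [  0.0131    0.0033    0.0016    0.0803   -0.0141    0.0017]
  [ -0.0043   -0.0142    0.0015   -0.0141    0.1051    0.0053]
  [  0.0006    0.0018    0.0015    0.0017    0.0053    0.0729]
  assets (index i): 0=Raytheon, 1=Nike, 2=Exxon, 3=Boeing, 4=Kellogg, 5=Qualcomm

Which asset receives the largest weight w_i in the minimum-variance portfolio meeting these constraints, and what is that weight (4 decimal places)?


Qualcomm (0.2692)

u=Σ⁻¹μ = [0.3861  1.5095  1.5669  0.3687  0.4203  2.2201]
v=Σ⁻¹𝟙 = [14.8860  17.4395  10.9239  11.1657  13.2312  11.7172]
a=μᵀu=0.782240  b=𝟙ᵀu=6.471668  c=𝟙ᵀv=79.363541  D=ac−b²=20.198851
λ₁=(c·0.106−b)/D = (79.363541·0.106−6.471668)/20.198851 = 0.096088
λ₂=(a−b·0.106)/D = (0.782240−6.471668·0.106)/20.198851 = 0.004765
w* = 0.096088·u + 0.004765·v:
  w_0 = 0.096088·0.3861 + 0.004765·14.8860 = 0.1080  (Raytheon)
  w_1 = 0.096088·1.5095 + 0.004765·17.4395 = 0.2281  (Nike)
  w_2 = 0.096088·1.5669 + 0.004765·10.9239 = 0.2026  (Exxon)
  w_3 = 0.096088·0.3687 + 0.004765·11.1657 = 0.0886  (Boeing)
  w_4 = 0.096088·0.4203 + 0.004765·13.2312 = 0.1034  (Kellogg)
  w_5 = 0.096088·2.2201 + 0.004765·11.7172 = 0.2692  (Qualcomm)
Σw_i=1.0000  μᵀw=0.1060
σ²=wᵀΣw=λ₁·μ_p+λ₂ = 0.096088·0.106 + 0.004765 = 0.014950 ≈ 0.0150


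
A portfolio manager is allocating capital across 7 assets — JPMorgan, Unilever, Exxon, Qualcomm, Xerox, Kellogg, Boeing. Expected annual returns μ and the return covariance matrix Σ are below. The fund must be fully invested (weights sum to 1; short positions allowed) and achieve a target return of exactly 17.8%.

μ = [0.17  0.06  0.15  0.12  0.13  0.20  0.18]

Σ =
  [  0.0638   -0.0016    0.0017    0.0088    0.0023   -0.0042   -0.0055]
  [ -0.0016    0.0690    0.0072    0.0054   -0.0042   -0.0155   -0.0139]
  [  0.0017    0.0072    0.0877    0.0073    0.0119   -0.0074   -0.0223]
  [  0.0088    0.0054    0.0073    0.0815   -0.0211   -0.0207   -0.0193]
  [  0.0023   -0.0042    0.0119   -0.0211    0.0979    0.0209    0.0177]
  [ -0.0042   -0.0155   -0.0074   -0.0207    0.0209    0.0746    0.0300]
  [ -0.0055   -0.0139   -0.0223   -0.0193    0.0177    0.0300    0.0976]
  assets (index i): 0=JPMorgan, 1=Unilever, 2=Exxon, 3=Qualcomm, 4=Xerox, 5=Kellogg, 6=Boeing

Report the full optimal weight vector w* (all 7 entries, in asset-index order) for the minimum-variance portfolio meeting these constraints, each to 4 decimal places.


u=Σ⁻¹μ = [2.6968  1.6777  2.0499  2.2995  0.5549  3.0098  2.1325]
v=Σ⁻¹𝟙 = [15.4489  19.1856  12.0139  17.5675  6.9291  16.9116  13.6129]
a=μᵀu=2.200481  b=𝟙ᵀu=14.421051  c=𝟙ᵀv=101.669416  D=ac−b²=15.754869
λ₁=(c·0.178−b)/D = (101.669416·0.178−14.421051)/15.754869 = 0.233331
λ₂=(a−b·0.178)/D = (2.200481−14.421051·0.178)/15.754869 = -0.023261
w* = 0.233331·u + -0.023261·v:
  w_0 = 0.233331·2.6968 + -0.023261·15.4489 = 0.2699  (JPMorgan)
  w_1 = 0.233331·1.6777 + -0.023261·19.1856 = -0.0548  (Unilever)
  w_2 = 0.233331·2.0499 + -0.023261·12.0139 = 0.1988  (Exxon)
  w_3 = 0.233331·2.2995 + -0.023261·17.5675 = 0.1279  (Qualcomm)
  w_4 = 0.233331·0.5549 + -0.023261·6.9291 = -0.0317  (Xerox)
  w_5 = 0.233331·3.0098 + -0.023261·16.9116 = 0.3089  (Kellogg)
  w_6 = 0.233331·2.1325 + -0.023261·13.6129 = 0.1809  (Boeing)
Σw_i=1.0000  μᵀw=0.1780
σ²=wᵀΣw=λ₁·μ_p+λ₂ = 0.233331·0.178 + -0.023261 = 0.018272 ≈ 0.0183

0.2699  -0.0548  0.1988  0.1279  -0.0317  0.3089  0.1809


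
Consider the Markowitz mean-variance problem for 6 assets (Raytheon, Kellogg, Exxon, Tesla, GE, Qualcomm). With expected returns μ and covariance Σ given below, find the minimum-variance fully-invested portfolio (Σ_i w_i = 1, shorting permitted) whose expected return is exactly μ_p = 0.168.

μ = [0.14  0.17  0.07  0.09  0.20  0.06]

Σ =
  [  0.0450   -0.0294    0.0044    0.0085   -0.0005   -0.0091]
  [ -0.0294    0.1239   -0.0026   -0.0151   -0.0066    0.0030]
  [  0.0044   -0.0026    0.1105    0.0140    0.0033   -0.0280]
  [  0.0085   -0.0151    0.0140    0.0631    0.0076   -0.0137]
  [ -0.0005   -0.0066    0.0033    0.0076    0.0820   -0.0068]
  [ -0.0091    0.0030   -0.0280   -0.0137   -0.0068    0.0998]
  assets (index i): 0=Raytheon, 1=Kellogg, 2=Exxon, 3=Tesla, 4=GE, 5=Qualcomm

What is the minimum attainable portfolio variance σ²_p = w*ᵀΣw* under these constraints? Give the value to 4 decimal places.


x=Σ⁻¹μ = [4.9903  2.8336  0.6402  1.2957  2.6770  1.5109]
y=Σ⁻¹𝟙 = [34.3034  18.6243  10.4327  15.7748  13.5642  18.6048]
a=μᵀx=1.967835  b=𝟙ᵀx=13.947754  c=𝟙ᵀy=111.304122  D=ac−b²=24.488249
λ₁=(c·0.168−b)/D = (111.304122·0.168−13.947754)/24.488249 = 0.194025
λ₂=(a−b·0.168)/D = (1.967835−13.947754·0.168)/24.488249 = -0.015329
w* = 0.194025·x + -0.015329·y:
  w_0 = 0.194025·4.9903 + -0.015329·34.3034 = 0.4424  (Raytheon)
  w_1 = 0.194025·2.8336 + -0.015329·18.6243 = 0.2643  (Kellogg)
  w_2 = 0.194025·0.6402 + -0.015329·10.4327 = -0.0357  (Exxon)
  w_3 = 0.194025·1.2957 + -0.015329·15.7748 = 0.0096  (Tesla)
  w_4 = 0.194025·2.6770 + -0.015329·13.5642 = 0.3115  (GE)
  w_5 = 0.194025·1.5109 + -0.015329·18.6048 = 0.0080  (Qualcomm)
Σw_i=1.0000  μᵀw=0.1680
σ²=wᵀΣw=λ₁·μ_p+λ₂ = 0.194025·0.168 + -0.015329 = 0.017267 ≈ 0.0173

0.0173


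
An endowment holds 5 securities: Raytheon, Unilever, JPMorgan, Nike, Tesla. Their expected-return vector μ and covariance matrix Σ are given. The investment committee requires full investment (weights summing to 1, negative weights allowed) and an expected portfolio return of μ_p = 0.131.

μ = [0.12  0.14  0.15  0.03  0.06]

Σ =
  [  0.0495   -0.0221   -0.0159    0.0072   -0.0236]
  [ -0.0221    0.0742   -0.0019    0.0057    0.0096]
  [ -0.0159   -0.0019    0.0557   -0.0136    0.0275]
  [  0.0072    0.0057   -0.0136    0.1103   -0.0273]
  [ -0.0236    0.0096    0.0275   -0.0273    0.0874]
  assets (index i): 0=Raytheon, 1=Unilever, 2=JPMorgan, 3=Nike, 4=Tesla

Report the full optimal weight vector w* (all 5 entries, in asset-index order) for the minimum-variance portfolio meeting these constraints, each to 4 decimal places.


p=Σ⁻¹μ = [5.5932  3.5520  4.2077  0.3919  0.6051]
q=Σ⁻¹𝟙 = [45.9570  24.7773  26.7329  12.1708  16.5198]
a=μᵀp=1.847683  b=𝟙ᵀp=14.349901  c=𝟙ᵀq=126.157713  D=ac−b²=27.179785
λ₁=(c·0.131−b)/D = (126.157713·0.131−14.349901)/27.179785 = 0.080087
λ₂=(a−b·0.131)/D = (1.847683−14.349901·0.131)/27.179785 = -0.001183
w* = 0.080087·p + -0.001183·q:
  w_0 = 0.080087·5.5932 + -0.001183·45.9570 = 0.3936  (Raytheon)
  w_1 = 0.080087·3.5520 + -0.001183·24.7773 = 0.2552  (Unilever)
  w_2 = 0.080087·4.2077 + -0.001183·26.7329 = 0.3054  (JPMorgan)
  w_3 = 0.080087·0.3919 + -0.001183·12.1708 = 0.0170  (Nike)
  w_4 = 0.080087·0.6051 + -0.001183·16.5198 = 0.0289  (Tesla)
Σw_i=1.0000  μᵀw=0.1310
σ²=wᵀΣw=λ₁·μ_p+λ₂ = 0.080087·0.131 + -0.001183 = 0.009308 ≈ 0.0093

0.3936  0.2552  0.3054  0.0170  0.0289


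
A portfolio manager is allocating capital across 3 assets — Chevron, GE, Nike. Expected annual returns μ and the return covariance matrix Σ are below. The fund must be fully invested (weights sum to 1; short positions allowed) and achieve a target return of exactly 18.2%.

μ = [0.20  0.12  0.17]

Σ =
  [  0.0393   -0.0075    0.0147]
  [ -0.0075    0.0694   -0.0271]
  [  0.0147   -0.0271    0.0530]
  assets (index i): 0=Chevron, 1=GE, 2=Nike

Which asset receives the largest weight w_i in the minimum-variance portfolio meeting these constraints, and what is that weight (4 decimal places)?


Chevron (0.6414)

g=Σ⁻¹μ = [4.3378  3.7242  3.9087]
h=Σ⁻¹𝟙 = [20.5036  27.2038  27.0909]
a=μᵀg=1.978930  b=𝟙ᵀg=11.970629  c=𝟙ᵀh=74.798290  D=ac−b²=4.724627
λ₁=(c·0.182−b)/D = (74.798290·0.182−11.970629)/4.724627 = 0.347680
λ₂=(a−b·0.182)/D = (1.978930−11.970629·0.182)/4.724627 = -0.042273
w* = 0.347680·g + -0.042273·h:
  w_0 = 0.347680·4.3378 + -0.042273·20.5036 = 0.6414  (Chevron)
  w_1 = 0.347680·3.7242 + -0.042273·27.2038 = 0.1448  (GE)
  w_2 = 0.347680·3.9087 + -0.042273·27.0909 = 0.2138  (Nike)
Σw_i=1.0000  μᵀw=0.1820
σ²=wᵀΣw=λ₁·μ_p+λ₂ = 0.347680·0.182 + -0.042273 = 0.021005 ≈ 0.0210


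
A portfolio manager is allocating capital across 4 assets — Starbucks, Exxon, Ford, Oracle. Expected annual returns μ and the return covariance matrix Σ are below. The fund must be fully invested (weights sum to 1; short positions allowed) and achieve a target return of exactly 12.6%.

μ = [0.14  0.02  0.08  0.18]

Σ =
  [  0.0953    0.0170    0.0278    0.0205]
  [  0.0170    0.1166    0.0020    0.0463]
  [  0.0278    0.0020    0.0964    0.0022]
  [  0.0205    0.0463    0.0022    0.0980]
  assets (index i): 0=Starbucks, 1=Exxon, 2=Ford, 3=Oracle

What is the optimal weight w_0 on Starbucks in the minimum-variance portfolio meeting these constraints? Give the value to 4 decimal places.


0.2587

p=Σ⁻¹μ = [1.0357  -0.7717  0.5022  1.9734]
q=Σ⁻¹𝟙 = [5.7407  5.0401  8.4666  6.4320]
a=μᵀp=0.524951  b=𝟙ᵀp=2.739584  c=𝟙ᵀq=25.679358  D=ac−b²=5.975080
λ₁=(c·0.126−b)/D = (25.679358·0.126−2.739584)/5.975080 = 0.083014
λ₂=(a−b·0.126)/D = (0.524951−2.739584·0.126)/5.975080 = 0.030085
w* = 0.083014·p + 0.030085·q:
  w_0 = 0.083014·1.0357 + 0.030085·5.7407 = 0.2587  (Starbucks)
  w_1 = 0.083014·-0.7717 + 0.030085·5.0401 = 0.0876  (Exxon)
  w_2 = 0.083014·0.5022 + 0.030085·8.4666 = 0.2964  (Ford)
  w_3 = 0.083014·1.9734 + 0.030085·6.4320 = 0.3573  (Oracle)
Σw_i=1.0000  μᵀw=0.1260
σ²=wᵀΣw=λ₁·μ_p+λ₂ = 0.083014·0.126 + 0.030085 = 0.040545 ≈ 0.0405


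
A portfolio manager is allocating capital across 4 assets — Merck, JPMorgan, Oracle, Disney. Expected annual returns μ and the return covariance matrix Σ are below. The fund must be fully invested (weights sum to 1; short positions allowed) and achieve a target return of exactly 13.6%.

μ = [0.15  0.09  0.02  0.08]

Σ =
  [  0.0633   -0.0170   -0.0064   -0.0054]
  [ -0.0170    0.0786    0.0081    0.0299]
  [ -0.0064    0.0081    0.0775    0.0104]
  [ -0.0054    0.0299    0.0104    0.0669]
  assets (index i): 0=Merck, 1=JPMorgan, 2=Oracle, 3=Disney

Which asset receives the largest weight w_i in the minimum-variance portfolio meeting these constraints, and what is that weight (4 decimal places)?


x=Σ⁻¹μ = [2.8480  1.4555  0.2422  0.7375]
y=Σ⁻¹𝟙 = [21.1797  12.5727  12.1096  9.1555]
a=μᵀx=0.622034  b=𝟙ᵀx=5.283144  c=𝟙ᵀy=55.017622  D=ac−b²=6.311234
λ₁=(c·0.136−b)/D = (55.017622·0.136−5.283144)/6.311234 = 0.348466
λ₂=(a−b·0.136)/D = (0.622034−5.283144·0.136)/6.311234 = -0.015286
w* = 0.348466·x + -0.015286·y:
  w_0 = 0.348466·2.8480 + -0.015286·21.1797 = 0.6687  (Merck)
  w_1 = 0.348466·1.4555 + -0.015286·12.5727 = 0.3150  (JPMorgan)
  w_2 = 0.348466·0.2422 + -0.015286·12.1096 = -0.1007  (Oracle)
  w_3 = 0.348466·0.7375 + -0.015286·9.1555 = 0.1171  (Disney)
Σw_i=1.0000  μᵀw=0.1360
σ²=wᵀΣw=λ₁·μ_p+λ₂ = 0.348466·0.136 + -0.015286 = 0.032105 ≈ 0.0321

Merck (0.6687)


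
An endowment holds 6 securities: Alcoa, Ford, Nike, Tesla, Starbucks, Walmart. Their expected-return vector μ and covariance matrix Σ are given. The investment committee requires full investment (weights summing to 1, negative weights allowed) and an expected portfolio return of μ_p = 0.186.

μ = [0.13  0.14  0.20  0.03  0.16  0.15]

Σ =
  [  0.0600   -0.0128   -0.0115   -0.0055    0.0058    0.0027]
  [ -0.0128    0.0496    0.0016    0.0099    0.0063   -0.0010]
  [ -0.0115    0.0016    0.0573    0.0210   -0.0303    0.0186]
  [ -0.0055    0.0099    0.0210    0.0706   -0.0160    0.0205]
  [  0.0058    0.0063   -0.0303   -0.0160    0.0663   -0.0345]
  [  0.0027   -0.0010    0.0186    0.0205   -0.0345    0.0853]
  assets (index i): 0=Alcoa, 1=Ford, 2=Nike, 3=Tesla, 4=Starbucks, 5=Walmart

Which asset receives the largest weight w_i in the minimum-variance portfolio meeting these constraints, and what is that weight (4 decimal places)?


Nike (0.3912)

g=Σ⁻¹μ = [3.2543  2.9551  6.8343  -1.2306  6.2468  3.0222]
h=Σ⁻¹𝟙 = [23.4186  19.4450  33.0321  6.7781  36.9279  17.3140]
a=μᵀg=3.619527  b=𝟙ᵀg=21.082036  c=𝟙ᵀh=136.915642  D=ac−b²=51.117619
λ₁=(c·0.186−b)/D = (136.915642·0.186−21.082036)/51.117619 = 0.085768
λ₂=(a−b·0.186)/D = (3.619527−21.082036·0.186)/51.117619 = -0.005903
w* = 0.085768·g + -0.005903·h:
  w_0 = 0.085768·3.2543 + -0.005903·23.4186 = 0.1409  (Alcoa)
  w_1 = 0.085768·2.9551 + -0.005903·19.4450 = 0.1387  (Ford)
  w_2 = 0.085768·6.8343 + -0.005903·33.0321 = 0.3912  (Nike)
  w_3 = 0.085768·-1.2306 + -0.005903·6.7781 = -0.1456  (Tesla)
  w_4 = 0.085768·6.2468 + -0.005903·36.9279 = 0.3178  (Starbucks)
  w_5 = 0.085768·3.0222 + -0.005903·17.3140 = 0.1570  (Walmart)
Σw_i=1.0000  μᵀw=0.1860
σ²=wᵀΣw=λ₁·μ_p+λ₂ = 0.085768·0.186 + -0.005903 = 0.010050 ≈ 0.0101


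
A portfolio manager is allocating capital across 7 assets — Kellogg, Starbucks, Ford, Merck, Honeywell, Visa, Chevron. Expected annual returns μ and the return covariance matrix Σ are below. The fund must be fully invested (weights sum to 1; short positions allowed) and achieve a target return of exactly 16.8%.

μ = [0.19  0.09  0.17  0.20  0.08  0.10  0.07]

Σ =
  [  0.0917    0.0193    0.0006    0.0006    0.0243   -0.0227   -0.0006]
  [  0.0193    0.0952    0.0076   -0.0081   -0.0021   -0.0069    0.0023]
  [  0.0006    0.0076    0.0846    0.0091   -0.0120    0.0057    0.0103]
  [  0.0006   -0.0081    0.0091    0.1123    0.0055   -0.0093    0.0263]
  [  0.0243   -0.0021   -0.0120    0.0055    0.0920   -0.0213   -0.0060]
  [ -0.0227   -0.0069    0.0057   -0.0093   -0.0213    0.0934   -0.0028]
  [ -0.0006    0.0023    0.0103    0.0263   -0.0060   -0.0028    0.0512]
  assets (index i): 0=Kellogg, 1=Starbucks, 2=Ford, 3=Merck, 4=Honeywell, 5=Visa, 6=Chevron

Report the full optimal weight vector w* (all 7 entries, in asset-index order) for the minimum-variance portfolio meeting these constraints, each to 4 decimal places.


x=Σ⁻¹μ = [2.1472  0.6707  1.7059  1.7125  0.9066  1.9258  0.3509]
y=Σ⁻¹𝟙 = [9.3768  9.5228  9.1053  5.5031  14.6535  17.5397  17.2313]
a=μᵀx=1.390504  b=𝟙ᵀx=9.419589  c=𝟙ᵀy=82.932348  D=ac−b²=26.589092
λ₁=(c·0.168−b)/D = (82.932348·0.168−9.419589)/26.589092 = 0.169733
λ₂=(a−b·0.168)/D = (1.390504−9.419589·0.168)/26.589092 = -0.007221
w* = 0.169733·x + -0.007221·y:
  w_0 = 0.169733·2.1472 + -0.007221·9.3768 = 0.2967  (Kellogg)
  w_1 = 0.169733·0.6707 + -0.007221·9.5228 = 0.0451  (Starbucks)
  w_2 = 0.169733·1.7059 + -0.007221·9.1053 = 0.2238  (Ford)
  w_3 = 0.169733·1.7125 + -0.007221·5.5031 = 0.2509  (Merck)
  w_4 = 0.169733·0.9066 + -0.007221·14.6535 = 0.0481  (Honeywell)
  w_5 = 0.169733·1.9258 + -0.007221·17.5397 = 0.2002  (Visa)
  w_6 = 0.169733·0.3509 + -0.007221·17.2313 = -0.0649  (Chevron)
Σw_i=1.0000  μᵀw=0.1680
σ²=wᵀΣw=λ₁·μ_p+λ₂ = 0.169733·0.168 + -0.007221 = 0.021295 ≈ 0.0213

0.2967  0.0451  0.2238  0.2509  0.0481  0.2002  -0.0649


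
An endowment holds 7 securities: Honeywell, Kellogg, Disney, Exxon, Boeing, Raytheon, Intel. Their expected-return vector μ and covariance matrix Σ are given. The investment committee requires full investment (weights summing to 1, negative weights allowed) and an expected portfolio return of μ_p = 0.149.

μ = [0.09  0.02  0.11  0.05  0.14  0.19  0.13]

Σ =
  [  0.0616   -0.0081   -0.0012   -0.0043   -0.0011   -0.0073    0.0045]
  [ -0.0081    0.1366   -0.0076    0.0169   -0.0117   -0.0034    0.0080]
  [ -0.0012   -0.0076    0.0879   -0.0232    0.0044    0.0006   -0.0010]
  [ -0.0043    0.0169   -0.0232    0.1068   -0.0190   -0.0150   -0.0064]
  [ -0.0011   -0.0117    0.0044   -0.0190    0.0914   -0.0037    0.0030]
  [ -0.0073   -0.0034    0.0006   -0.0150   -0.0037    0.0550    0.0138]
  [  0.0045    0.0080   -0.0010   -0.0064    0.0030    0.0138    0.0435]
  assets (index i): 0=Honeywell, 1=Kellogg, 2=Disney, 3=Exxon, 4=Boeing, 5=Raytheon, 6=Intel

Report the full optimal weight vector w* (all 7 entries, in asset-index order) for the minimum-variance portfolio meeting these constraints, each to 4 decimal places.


u=Σ⁻¹μ = [2.0515  0.3042  1.6938  1.8836  2.0121  3.9648  1.6398]
v=Σ⁻¹𝟙 = [21.1816  8.2550  16.7504  19.6439  16.0632  24.3130  13.7335]
a=μᵀu=1.719395  b=𝟙ᵀu=13.549846  c=𝟙ᵀv=119.940530  D=ac−b²=22.626876
λ₁=(c·0.149−b)/D = (119.940530·0.149−13.549846)/22.626876 = 0.190981
λ₂=(a−b·0.149)/D = (1.719395−13.549846·0.149)/22.626876 = -0.013238
w* = 0.190981·u + -0.013238·v:
  w_0 = 0.190981·2.0515 + -0.013238·21.1816 = 0.1114  (Honeywell)
  w_1 = 0.190981·0.3042 + -0.013238·8.2550 = -0.0512  (Kellogg)
  w_2 = 0.190981·1.6938 + -0.013238·16.7504 = 0.1017  (Disney)
  w_3 = 0.190981·1.8836 + -0.013238·19.6439 = 0.0997  (Exxon)
  w_4 = 0.190981·2.0121 + -0.013238·16.0632 = 0.1716  (Boeing)
  w_5 = 0.190981·3.9648 + -0.013238·24.3130 = 0.4353  (Raytheon)
  w_6 = 0.190981·1.6398 + -0.013238·13.7335 = 0.1314  (Intel)
Σw_i=1.0000  μᵀw=0.1490
σ²=wᵀΣw=λ₁·μ_p+λ₂ = 0.190981·0.149 + -0.013238 = 0.015218 ≈ 0.0152

0.1114  -0.0512  0.1017  0.0997  0.1716  0.4353  0.1314


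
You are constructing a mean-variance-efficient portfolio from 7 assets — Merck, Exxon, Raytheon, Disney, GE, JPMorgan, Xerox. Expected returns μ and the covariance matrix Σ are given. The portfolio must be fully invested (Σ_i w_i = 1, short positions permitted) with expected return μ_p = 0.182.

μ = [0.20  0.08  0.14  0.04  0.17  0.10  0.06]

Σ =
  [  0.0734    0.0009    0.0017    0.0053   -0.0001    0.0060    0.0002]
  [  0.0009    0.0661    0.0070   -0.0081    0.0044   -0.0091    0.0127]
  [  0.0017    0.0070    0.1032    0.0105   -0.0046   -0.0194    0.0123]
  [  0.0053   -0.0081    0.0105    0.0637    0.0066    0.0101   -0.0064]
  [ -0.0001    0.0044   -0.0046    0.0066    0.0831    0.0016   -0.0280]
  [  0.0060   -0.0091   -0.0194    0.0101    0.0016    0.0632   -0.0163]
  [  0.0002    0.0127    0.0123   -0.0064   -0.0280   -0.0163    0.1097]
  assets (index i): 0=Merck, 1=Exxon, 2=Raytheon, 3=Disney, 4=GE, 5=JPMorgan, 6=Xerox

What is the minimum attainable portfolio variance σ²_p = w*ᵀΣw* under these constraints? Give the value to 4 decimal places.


x=Σ⁻¹μ = [2.5068  0.8855  1.6732  -0.2394  2.4768  2.2726  1.2081]
y=Σ⁻¹𝟙 = [10.6077  14.5288  10.4308  11.3581  15.2549  21.5186  13.9986]
a=μᵀx=1.517671  b=𝟙ᵀx=10.783595  c=𝟙ᵀy=97.697509  D=ac−b²=31.986796
λ₁=(c·0.182−b)/D = (97.697509·0.182−10.783595)/31.986796 = 0.218758
λ₂=(a−b·0.182)/D = (1.517671−10.783595·0.182)/31.986796 = -0.013910
w* = 0.218758·x + -0.013910·y:
  w_0 = 0.218758·2.5068 + -0.013910·10.6077 = 0.4008  (Merck)
  w_1 = 0.218758·0.8855 + -0.013910·14.5288 = -0.0084  (Exxon)
  w_2 = 0.218758·1.6732 + -0.013910·10.4308 = 0.2209  (Raytheon)
  w_3 = 0.218758·-0.2394 + -0.013910·11.3581 = -0.2104  (Disney)
  w_4 = 0.218758·2.4768 + -0.013910·15.2549 = 0.3296  (GE)
  w_5 = 0.218758·2.2726 + -0.013910·21.5186 = 0.1978  (JPMorgan)
  w_6 = 0.218758·1.2081 + -0.013910·13.9986 = 0.0696  (Xerox)
Σw_i=1.0000  μᵀw=0.1820
σ²=wᵀΣw=λ₁·μ_p+λ₂ = 0.218758·0.182 + -0.013910 = 0.025904 ≈ 0.0259

0.0259


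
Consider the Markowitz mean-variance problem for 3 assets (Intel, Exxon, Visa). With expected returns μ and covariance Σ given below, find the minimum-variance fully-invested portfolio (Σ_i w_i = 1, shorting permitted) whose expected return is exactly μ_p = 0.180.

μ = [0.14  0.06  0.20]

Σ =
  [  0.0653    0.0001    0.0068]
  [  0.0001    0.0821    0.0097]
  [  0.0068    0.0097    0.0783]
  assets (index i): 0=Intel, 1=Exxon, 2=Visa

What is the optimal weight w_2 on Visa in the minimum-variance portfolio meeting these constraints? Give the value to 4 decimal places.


g=Σ⁻¹μ = [1.9003  0.4528  2.3331]
h=Σ⁻¹𝟙 = [14.2374  10.9605  10.1771]
a=μᵀg=0.759841  b=𝟙ᵀg=4.686286  c=𝟙ᵀh=35.374998  D=ac−b²=4.918110
λ₁=(c·0.180−b)/D = (35.374998·0.180−4.686286)/4.918110 = 0.341841
λ₂=(a−b·0.180)/D = (0.759841−4.686286·0.180)/4.918110 = -0.017017
w* = 0.341841·g + -0.017017·h:
  w_0 = 0.341841·1.9003 + -0.017017·14.2374 = 0.4073  (Intel)
  w_1 = 0.341841·0.4528 + -0.017017·10.9605 = -0.0317  (Exxon)
  w_2 = 0.341841·2.3331 + -0.017017·10.1771 = 0.6244  (Visa)
Σw_i=1.0000  μᵀw=0.1800
σ²=wᵀΣw=λ₁·μ_p+λ₂ = 0.341841·0.180 + -0.017017 = 0.044515 ≈ 0.0445

0.6244


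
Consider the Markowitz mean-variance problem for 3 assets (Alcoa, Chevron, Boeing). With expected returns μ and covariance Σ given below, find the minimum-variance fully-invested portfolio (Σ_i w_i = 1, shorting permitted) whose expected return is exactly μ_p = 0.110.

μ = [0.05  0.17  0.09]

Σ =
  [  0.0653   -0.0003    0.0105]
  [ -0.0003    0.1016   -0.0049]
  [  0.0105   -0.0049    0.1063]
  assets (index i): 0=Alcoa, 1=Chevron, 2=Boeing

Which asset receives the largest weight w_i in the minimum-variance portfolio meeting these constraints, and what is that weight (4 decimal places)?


x=Σ⁻¹μ = [0.6348  1.7167  0.8631]
y=Σ⁻¹𝟙 = [13.9945  10.2938  8.4995]
a=μᵀx=0.401262  b=𝟙ᵀx=3.214621  c=𝟙ᵀy=32.787797  D=ac−b²=2.822711
λ₁=(c·0.110−b)/D = (32.787797·0.110−3.214621)/2.822711 = 0.138887
λ₂=(a−b·0.110)/D = (0.401262−3.214621·0.110)/2.822711 = 0.016882
w* = 0.138887·x + 0.016882·y:
  w_0 = 0.138887·0.6348 + 0.016882·13.9945 = 0.3244  (Alcoa)
  w_1 = 0.138887·1.7167 + 0.016882·10.2938 = 0.4122  (Chevron)
  w_2 = 0.138887·0.8631 + 0.016882·8.4995 = 0.2634  (Boeing)
Σw_i=1.0000  μᵀw=0.1100
σ²=wᵀΣw=λ₁·μ_p+λ₂ = 0.138887·0.110 + 0.016882 = 0.032160 ≈ 0.0322

Chevron (0.4122)
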